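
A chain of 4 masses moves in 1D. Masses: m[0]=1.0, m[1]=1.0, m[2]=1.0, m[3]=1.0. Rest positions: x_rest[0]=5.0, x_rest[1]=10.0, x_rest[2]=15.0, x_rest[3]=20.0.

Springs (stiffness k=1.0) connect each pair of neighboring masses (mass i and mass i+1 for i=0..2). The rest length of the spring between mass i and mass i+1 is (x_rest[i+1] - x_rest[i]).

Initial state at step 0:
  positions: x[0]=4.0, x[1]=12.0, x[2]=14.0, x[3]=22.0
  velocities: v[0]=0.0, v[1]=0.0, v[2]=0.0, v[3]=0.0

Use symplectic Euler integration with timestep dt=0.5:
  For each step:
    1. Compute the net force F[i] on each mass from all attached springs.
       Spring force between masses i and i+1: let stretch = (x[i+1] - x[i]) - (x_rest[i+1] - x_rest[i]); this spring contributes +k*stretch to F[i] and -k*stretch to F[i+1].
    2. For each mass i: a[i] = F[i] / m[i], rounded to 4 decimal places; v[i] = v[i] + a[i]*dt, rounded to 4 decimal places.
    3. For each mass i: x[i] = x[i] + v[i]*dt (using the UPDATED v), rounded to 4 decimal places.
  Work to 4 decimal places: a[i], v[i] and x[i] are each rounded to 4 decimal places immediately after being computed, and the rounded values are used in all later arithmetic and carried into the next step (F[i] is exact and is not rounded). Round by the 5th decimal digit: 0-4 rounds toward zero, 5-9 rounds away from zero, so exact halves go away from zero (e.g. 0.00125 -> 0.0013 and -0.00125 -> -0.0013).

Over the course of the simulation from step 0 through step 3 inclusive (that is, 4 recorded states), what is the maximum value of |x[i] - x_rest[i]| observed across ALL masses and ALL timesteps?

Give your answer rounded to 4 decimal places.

Step 0: x=[4.0000 12.0000 14.0000 22.0000] v=[0.0000 0.0000 0.0000 0.0000]
Step 1: x=[4.7500 10.5000 15.5000 21.2500] v=[1.5000 -3.0000 3.0000 -1.5000]
Step 2: x=[5.6875 8.8125 17.1875 20.3125] v=[1.8750 -3.3750 3.3750 -1.8750]
Step 3: x=[6.1563 8.4375 17.5625 19.8438] v=[0.9375 -0.7500 0.7500 -0.9375]
Max displacement = 2.5625

Answer: 2.5625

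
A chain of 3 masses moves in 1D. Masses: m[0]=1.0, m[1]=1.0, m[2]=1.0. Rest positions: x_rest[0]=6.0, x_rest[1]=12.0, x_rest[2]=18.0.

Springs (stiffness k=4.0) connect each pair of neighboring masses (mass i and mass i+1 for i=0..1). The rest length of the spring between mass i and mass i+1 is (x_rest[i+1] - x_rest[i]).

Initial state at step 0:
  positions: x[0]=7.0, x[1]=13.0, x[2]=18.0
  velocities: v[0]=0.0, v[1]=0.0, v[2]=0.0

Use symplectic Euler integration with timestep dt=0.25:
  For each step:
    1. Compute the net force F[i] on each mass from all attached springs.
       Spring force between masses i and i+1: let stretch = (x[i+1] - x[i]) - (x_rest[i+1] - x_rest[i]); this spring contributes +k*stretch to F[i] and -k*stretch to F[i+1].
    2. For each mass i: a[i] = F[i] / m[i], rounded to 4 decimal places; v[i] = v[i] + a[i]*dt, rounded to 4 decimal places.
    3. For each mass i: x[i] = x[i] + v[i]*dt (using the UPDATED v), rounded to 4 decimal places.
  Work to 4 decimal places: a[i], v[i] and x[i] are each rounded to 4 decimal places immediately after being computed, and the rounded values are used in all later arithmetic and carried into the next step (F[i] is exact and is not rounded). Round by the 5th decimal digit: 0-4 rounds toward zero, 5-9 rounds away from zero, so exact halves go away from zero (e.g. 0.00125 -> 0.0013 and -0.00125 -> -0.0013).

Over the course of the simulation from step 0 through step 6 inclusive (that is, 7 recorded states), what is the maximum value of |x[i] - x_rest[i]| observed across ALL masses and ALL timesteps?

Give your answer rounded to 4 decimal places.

Answer: 1.1172

Derivation:
Step 0: x=[7.0000 13.0000 18.0000] v=[0.0000 0.0000 0.0000]
Step 1: x=[7.0000 12.7500 18.2500] v=[0.0000 -1.0000 1.0000]
Step 2: x=[6.9375 12.4375 18.6250] v=[-0.2500 -1.2500 1.5000]
Step 3: x=[6.7500 12.2969 18.9531] v=[-0.7500 -0.5625 1.3125]
Step 4: x=[6.4492 12.4336 19.1172] v=[-1.2031 0.5468 0.6563]
Step 5: x=[6.1445 12.7451 19.1104] v=[-1.2187 1.2460 -0.0273]
Step 6: x=[5.9900 12.9978 19.0123] v=[-0.6181 1.0107 -0.3926]
Max displacement = 1.1172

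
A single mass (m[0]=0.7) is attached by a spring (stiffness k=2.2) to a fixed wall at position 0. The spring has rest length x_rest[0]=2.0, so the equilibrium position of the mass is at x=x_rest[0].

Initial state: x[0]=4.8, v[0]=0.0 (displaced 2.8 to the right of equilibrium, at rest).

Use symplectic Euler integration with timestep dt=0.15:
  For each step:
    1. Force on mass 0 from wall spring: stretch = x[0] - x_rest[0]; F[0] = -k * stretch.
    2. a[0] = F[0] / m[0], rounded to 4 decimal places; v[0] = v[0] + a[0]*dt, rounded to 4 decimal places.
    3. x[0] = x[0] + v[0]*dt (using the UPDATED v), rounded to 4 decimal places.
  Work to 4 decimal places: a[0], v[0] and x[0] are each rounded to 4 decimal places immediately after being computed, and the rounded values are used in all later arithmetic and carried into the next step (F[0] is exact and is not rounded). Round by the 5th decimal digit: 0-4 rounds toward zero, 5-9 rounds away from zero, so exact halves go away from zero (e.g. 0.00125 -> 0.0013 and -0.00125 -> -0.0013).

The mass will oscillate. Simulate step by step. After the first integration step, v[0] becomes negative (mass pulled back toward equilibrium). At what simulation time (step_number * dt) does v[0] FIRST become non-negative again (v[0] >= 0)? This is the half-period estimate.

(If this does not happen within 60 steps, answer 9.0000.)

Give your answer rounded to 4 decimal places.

Step 0: x=[4.8000] v=[0.0000]
Step 1: x=[4.6020] v=[-1.3200]
Step 2: x=[4.2200] v=[-2.5467]
Step 3: x=[3.6810] v=[-3.5933]
Step 4: x=[3.0231] v=[-4.3858]
Step 5: x=[2.2929] v=[-4.8681]
Step 6: x=[1.5420] v=[-5.0062]
Step 7: x=[0.8235] v=[-4.7903]
Step 8: x=[0.1881] v=[-4.2357]
Step 9: x=[-0.3191] v=[-3.3815]
Step 10: x=[-0.6623] v=[-2.2882]
Step 11: x=[-0.8173] v=[-1.0331]
Step 12: x=[-0.7730] v=[0.2951]
First v>=0 after going negative at step 12, time=1.8000

Answer: 1.8000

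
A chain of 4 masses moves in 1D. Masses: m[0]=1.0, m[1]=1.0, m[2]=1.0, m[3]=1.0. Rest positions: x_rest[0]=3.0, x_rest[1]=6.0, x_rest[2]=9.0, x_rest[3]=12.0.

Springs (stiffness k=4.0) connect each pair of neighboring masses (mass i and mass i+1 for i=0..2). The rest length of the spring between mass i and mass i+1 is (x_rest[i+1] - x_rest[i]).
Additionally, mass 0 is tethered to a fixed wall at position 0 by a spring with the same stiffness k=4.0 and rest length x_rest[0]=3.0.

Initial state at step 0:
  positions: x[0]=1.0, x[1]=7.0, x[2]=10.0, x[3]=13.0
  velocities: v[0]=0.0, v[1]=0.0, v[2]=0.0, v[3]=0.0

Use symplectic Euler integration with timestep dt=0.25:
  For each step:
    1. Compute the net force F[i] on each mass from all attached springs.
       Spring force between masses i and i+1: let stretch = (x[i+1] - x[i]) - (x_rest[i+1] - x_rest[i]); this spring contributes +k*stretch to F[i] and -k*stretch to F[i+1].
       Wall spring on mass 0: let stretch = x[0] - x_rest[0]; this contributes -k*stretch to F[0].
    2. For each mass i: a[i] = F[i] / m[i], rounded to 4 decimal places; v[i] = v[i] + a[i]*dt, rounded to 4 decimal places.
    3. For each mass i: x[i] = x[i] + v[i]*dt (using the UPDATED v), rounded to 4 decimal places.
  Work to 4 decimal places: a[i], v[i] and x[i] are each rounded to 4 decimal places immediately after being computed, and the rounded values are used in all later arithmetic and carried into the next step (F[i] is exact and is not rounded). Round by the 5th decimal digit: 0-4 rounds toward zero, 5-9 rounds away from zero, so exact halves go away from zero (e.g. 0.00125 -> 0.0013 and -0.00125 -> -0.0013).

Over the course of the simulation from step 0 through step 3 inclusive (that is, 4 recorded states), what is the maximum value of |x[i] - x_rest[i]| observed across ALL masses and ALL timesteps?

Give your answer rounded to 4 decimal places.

Answer: 2.0156

Derivation:
Step 0: x=[1.0000 7.0000 10.0000 13.0000] v=[0.0000 0.0000 0.0000 0.0000]
Step 1: x=[2.2500 6.2500 10.0000 13.0000] v=[5.0000 -3.0000 0.0000 0.0000]
Step 2: x=[3.9375 5.4375 9.8125 13.0000] v=[6.7500 -3.2500 -0.7500 0.0000]
Step 3: x=[5.0156 5.3438 9.3281 12.9531] v=[4.3125 -0.3750 -1.9375 -0.1875]
Max displacement = 2.0156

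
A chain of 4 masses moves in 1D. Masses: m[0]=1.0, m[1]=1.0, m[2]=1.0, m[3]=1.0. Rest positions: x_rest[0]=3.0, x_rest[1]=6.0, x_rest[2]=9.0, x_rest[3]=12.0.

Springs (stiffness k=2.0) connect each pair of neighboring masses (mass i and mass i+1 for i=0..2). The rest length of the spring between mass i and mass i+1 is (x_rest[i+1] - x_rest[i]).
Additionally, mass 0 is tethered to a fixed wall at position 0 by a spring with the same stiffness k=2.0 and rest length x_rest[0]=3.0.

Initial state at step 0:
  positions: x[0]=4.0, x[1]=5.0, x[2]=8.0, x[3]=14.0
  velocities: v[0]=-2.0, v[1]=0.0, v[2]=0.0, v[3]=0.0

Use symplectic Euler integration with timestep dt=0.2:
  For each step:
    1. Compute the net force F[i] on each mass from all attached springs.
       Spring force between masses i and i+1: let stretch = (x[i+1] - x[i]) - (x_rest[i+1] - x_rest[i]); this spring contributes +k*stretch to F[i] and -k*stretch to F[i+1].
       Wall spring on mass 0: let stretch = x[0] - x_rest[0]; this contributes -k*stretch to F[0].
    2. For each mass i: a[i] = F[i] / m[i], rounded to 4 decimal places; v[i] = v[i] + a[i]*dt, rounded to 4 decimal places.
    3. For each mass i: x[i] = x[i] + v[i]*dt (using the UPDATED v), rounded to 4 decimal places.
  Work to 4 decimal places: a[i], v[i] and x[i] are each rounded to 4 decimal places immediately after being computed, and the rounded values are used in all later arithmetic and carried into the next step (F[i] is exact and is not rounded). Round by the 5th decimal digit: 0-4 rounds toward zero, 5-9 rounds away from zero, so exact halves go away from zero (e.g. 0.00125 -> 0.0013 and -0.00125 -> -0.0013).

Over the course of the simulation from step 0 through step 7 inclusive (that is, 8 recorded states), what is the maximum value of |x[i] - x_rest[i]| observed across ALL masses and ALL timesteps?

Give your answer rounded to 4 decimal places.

Answer: 2.0436

Derivation:
Step 0: x=[4.0000 5.0000 8.0000 14.0000] v=[-2.0000 0.0000 0.0000 0.0000]
Step 1: x=[3.3600 5.1600 8.2400 13.7600] v=[-3.2000 0.8000 1.2000 -1.2000]
Step 2: x=[2.5952 5.4224 8.6752 13.3184] v=[-3.8240 1.3120 2.1760 -2.2080]
Step 3: x=[1.8490 5.7188 9.2216 12.7453] v=[-3.7312 1.4822 2.7322 -2.8653]
Step 4: x=[1.2644 5.9859 9.7697 12.1303] v=[-2.9229 1.3354 2.7406 -3.0748]
Step 5: x=[0.9564 6.1780 10.2040 11.5665] v=[-1.5401 0.9603 2.1713 -2.8190]
Step 6: x=[0.9896 6.2744 10.4252 11.1337] v=[0.1660 0.4821 1.1059 -2.1640]
Step 7: x=[1.3664 6.2801 10.3710 10.8842] v=[1.8841 0.0285 -0.2710 -1.2474]
Max displacement = 2.0436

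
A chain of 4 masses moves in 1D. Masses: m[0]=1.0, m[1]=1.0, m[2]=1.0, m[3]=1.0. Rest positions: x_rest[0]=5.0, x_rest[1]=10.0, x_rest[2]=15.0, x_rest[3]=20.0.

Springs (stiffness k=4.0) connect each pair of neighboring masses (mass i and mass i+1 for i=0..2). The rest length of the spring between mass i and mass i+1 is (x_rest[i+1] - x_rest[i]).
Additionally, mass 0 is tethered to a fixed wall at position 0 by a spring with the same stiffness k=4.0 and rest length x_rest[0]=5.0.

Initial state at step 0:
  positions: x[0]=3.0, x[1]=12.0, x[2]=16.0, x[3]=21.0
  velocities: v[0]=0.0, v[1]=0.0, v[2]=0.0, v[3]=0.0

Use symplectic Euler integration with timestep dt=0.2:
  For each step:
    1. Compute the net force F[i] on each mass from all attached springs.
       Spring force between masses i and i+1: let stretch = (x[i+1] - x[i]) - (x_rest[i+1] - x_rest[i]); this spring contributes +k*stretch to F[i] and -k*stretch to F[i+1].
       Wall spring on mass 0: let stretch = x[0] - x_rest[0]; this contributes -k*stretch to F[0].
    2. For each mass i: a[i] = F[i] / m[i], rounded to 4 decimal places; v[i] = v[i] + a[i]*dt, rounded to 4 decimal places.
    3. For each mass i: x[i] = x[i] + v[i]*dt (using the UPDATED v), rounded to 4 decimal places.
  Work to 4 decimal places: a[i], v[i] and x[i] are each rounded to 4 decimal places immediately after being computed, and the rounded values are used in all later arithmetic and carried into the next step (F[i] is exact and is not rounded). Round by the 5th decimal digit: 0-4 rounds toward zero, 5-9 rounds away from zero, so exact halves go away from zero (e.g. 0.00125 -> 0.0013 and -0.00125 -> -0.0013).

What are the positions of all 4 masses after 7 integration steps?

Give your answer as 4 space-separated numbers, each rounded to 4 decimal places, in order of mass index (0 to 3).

Answer: 4.8425 11.8030 14.4351 20.6323

Derivation:
Step 0: x=[3.0000 12.0000 16.0000 21.0000] v=[0.0000 0.0000 0.0000 0.0000]
Step 1: x=[3.9600 11.2000 16.1600 21.0000] v=[4.8000 -4.0000 0.8000 0.0000]
Step 2: x=[5.4448 10.0352 16.3008 21.0256] v=[7.4240 -5.8240 0.7040 0.1280]
Step 3: x=[6.7929 9.1384 16.1951 21.0952] v=[6.7405 -4.4838 -0.5286 0.3482]
Step 4: x=[7.4294 8.9954 15.7443 21.1808] v=[3.1826 -0.7148 -2.2539 0.4281]
Step 5: x=[7.1278 9.6817 15.0835 21.1966] v=[-1.5081 3.4315 -3.3038 0.0789]
Step 6: x=[6.0944 10.8237 14.5365 21.0343] v=[-5.1672 5.7098 -2.7348 -0.8116]
Step 7: x=[4.8425 11.8030 14.4351 20.6323] v=[-6.2593 4.8966 -0.5068 -2.0098]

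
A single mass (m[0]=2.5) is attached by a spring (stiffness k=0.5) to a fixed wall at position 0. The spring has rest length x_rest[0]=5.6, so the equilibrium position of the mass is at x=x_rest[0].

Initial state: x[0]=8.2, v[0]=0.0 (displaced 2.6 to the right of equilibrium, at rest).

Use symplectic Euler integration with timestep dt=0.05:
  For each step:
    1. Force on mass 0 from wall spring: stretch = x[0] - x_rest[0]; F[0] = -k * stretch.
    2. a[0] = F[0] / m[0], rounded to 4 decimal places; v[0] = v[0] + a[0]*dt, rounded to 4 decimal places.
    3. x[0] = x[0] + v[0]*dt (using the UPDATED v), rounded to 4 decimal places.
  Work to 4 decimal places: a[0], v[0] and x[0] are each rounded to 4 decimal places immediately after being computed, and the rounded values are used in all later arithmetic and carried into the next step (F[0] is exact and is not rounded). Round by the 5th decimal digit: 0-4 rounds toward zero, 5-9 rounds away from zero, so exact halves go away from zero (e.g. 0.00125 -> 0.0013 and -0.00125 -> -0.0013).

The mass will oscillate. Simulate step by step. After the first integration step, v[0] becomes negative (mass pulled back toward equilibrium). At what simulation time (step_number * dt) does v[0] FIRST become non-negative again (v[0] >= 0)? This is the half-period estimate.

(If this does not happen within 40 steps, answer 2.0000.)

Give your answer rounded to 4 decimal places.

Answer: 2.0000

Derivation:
Step 0: x=[8.2000] v=[0.0000]
Step 1: x=[8.1987] v=[-0.0260]
Step 2: x=[8.1961] v=[-0.0520]
Step 3: x=[8.1922] v=[-0.0780]
Step 4: x=[8.1870] v=[-0.1039]
Step 5: x=[8.1805] v=[-0.1298]
Step 6: x=[8.1727] v=[-0.1556]
Step 7: x=[8.1636] v=[-0.1813]
Step 8: x=[8.1533] v=[-0.2069]
Step 9: x=[8.1417] v=[-0.2324]
Step 10: x=[8.1288] v=[-0.2578]
Step 11: x=[8.1146] v=[-0.2831]
Step 12: x=[8.0992] v=[-0.3082]
Step 13: x=[8.0825] v=[-0.3332]
Step 14: x=[8.0646] v=[-0.3580]
Step 15: x=[8.0455] v=[-0.3826]
Step 16: x=[8.0251] v=[-0.4071]
Step 17: x=[8.0035] v=[-0.4314]
Step 18: x=[7.9807] v=[-0.4554]
Step 19: x=[7.9567] v=[-0.4792]
Step 20: x=[7.9316] v=[-0.5028]
Step 21: x=[7.9053] v=[-0.5261]
Step 22: x=[7.8778] v=[-0.5492]
Step 23: x=[7.8492] v=[-0.5720]
Step 24: x=[7.8195] v=[-0.5945]
Step 25: x=[7.7887] v=[-0.6167]
Step 26: x=[7.7568] v=[-0.6386]
Step 27: x=[7.7238] v=[-0.6602]
Step 28: x=[7.6897] v=[-0.6814]
Step 29: x=[7.6546] v=[-0.7023]
Step 30: x=[7.6185] v=[-0.7228]
Step 31: x=[7.5814] v=[-0.7430]
Step 32: x=[7.5433] v=[-0.7628]
Step 33: x=[7.5042] v=[-0.7822]
Step 34: x=[7.4641] v=[-0.8012]
Step 35: x=[7.4231] v=[-0.8198]
Step 36: x=[7.3812] v=[-0.8380]
Step 37: x=[7.3384] v=[-0.8558]
Step 38: x=[7.2947] v=[-0.8732]
Step 39: x=[7.2502] v=[-0.8901]
Step 40: x=[7.2049] v=[-0.9066]
v[0] did not become non-negative within 40 steps; using fallback time=2.0000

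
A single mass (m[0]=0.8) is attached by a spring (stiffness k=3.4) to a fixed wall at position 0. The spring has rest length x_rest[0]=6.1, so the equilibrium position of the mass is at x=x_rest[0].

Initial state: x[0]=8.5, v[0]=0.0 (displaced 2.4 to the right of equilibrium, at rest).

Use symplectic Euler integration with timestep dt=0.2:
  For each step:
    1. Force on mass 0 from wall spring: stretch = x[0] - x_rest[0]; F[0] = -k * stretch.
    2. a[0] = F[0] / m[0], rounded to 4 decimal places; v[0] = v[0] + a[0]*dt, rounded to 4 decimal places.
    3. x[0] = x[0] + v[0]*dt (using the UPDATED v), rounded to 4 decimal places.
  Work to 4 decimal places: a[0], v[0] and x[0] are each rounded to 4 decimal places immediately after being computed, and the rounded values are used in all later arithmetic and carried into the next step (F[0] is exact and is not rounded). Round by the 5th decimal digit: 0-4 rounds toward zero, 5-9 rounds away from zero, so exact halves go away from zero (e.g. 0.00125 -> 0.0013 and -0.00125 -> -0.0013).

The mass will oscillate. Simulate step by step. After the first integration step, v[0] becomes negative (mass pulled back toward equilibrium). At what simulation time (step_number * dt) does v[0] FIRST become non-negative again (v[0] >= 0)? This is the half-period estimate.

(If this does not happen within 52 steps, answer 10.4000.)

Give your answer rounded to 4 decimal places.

Step 0: x=[8.5000] v=[0.0000]
Step 1: x=[8.0920] v=[-2.0400]
Step 2: x=[7.3454] v=[-3.7332]
Step 3: x=[6.3870] v=[-4.7918]
Step 4: x=[5.3798] v=[-5.0358]
Step 5: x=[4.4951] v=[-4.4236]
Step 6: x=[3.8832] v=[-3.0594]
Step 7: x=[3.6482] v=[-1.1751]
Step 8: x=[3.8300] v=[0.9089]
First v>=0 after going negative at step 8, time=1.6000

Answer: 1.6000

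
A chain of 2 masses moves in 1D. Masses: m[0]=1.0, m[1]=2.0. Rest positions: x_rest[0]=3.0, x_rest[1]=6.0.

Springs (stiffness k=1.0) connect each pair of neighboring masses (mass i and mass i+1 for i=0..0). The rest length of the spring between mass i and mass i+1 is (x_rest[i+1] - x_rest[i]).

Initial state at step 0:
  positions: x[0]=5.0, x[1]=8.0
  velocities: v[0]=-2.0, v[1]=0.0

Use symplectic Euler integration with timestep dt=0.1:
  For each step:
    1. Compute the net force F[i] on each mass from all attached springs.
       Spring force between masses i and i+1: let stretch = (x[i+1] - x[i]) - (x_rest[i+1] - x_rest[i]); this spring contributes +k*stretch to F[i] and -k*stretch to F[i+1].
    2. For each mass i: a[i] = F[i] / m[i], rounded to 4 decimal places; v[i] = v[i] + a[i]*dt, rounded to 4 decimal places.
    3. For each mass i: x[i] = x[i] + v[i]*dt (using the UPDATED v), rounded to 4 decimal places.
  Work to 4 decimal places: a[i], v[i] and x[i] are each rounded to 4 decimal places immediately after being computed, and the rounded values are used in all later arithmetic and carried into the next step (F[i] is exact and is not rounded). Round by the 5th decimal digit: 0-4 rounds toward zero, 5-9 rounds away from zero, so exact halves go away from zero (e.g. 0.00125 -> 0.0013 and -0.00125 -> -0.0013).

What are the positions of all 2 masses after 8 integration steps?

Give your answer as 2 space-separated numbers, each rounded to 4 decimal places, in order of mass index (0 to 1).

Answer: 3.5607 7.9196

Derivation:
Step 0: x=[5.0000 8.0000] v=[-2.0000 0.0000]
Step 1: x=[4.8000 8.0000] v=[-2.0000 0.0000]
Step 2: x=[4.6020 7.9990] v=[-1.9800 -0.0100]
Step 3: x=[4.4080 7.9960] v=[-1.9403 -0.0299]
Step 4: x=[4.2199 7.9901] v=[-1.8815 -0.0593]
Step 5: x=[4.0395 7.9803] v=[-1.8045 -0.0978]
Step 6: x=[3.8685 7.9658] v=[-1.7104 -0.1448]
Step 7: x=[3.7084 7.9458] v=[-1.6007 -0.1997]
Step 8: x=[3.5607 7.9196] v=[-1.4770 -0.2616]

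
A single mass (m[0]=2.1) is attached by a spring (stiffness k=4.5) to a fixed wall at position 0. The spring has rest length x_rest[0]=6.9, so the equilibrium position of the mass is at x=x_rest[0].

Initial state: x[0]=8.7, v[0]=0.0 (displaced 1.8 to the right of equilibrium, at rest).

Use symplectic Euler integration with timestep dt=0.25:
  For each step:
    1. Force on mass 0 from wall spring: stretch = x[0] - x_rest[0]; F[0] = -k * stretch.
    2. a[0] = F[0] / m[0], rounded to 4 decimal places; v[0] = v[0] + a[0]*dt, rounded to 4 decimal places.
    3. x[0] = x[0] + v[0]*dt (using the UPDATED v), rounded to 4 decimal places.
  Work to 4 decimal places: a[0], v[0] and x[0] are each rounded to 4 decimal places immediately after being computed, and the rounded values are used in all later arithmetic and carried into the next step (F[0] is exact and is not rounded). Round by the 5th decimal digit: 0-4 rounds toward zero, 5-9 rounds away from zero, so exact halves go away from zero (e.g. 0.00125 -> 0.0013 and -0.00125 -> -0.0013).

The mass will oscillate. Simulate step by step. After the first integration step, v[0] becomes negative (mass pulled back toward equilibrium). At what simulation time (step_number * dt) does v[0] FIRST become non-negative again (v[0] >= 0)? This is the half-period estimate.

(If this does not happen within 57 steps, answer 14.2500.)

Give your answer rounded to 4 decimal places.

Answer: 2.2500

Derivation:
Step 0: x=[8.7000] v=[0.0000]
Step 1: x=[8.4589] v=[-0.9643]
Step 2: x=[8.0091] v=[-1.7994]
Step 3: x=[7.4107] v=[-2.3936]
Step 4: x=[6.7439] v=[-2.6672]
Step 5: x=[6.0980] v=[-2.5836]
Step 6: x=[5.5595] v=[-2.1540]
Step 7: x=[5.2005] v=[-1.4359]
Step 8: x=[5.0691] v=[-0.5255]
Step 9: x=[5.1830] v=[0.4554]
First v>=0 after going negative at step 9, time=2.2500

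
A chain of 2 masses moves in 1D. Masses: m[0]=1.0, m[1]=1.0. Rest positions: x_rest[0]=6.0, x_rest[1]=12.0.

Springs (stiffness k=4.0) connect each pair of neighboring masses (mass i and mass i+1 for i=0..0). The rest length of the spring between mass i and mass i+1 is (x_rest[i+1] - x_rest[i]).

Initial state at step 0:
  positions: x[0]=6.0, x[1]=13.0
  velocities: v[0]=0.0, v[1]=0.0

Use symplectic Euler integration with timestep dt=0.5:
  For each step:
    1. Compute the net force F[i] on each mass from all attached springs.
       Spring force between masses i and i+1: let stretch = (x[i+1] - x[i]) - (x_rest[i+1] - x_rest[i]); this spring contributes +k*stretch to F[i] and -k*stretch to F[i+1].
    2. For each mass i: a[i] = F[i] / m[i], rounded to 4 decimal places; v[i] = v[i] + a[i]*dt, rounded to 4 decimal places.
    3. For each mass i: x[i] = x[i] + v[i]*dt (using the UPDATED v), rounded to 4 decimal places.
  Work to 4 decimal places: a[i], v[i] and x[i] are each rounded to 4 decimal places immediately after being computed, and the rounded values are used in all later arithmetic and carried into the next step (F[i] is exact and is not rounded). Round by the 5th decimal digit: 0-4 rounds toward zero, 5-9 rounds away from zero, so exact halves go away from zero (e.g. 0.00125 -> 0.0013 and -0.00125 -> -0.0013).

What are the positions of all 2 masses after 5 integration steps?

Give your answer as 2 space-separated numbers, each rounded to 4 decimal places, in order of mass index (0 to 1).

Step 0: x=[6.0000 13.0000] v=[0.0000 0.0000]
Step 1: x=[7.0000 12.0000] v=[2.0000 -2.0000]
Step 2: x=[7.0000 12.0000] v=[0.0000 0.0000]
Step 3: x=[6.0000 13.0000] v=[-2.0000 2.0000]
Step 4: x=[6.0000 13.0000] v=[0.0000 0.0000]
Step 5: x=[7.0000 12.0000] v=[2.0000 -2.0000]

Answer: 7.0000 12.0000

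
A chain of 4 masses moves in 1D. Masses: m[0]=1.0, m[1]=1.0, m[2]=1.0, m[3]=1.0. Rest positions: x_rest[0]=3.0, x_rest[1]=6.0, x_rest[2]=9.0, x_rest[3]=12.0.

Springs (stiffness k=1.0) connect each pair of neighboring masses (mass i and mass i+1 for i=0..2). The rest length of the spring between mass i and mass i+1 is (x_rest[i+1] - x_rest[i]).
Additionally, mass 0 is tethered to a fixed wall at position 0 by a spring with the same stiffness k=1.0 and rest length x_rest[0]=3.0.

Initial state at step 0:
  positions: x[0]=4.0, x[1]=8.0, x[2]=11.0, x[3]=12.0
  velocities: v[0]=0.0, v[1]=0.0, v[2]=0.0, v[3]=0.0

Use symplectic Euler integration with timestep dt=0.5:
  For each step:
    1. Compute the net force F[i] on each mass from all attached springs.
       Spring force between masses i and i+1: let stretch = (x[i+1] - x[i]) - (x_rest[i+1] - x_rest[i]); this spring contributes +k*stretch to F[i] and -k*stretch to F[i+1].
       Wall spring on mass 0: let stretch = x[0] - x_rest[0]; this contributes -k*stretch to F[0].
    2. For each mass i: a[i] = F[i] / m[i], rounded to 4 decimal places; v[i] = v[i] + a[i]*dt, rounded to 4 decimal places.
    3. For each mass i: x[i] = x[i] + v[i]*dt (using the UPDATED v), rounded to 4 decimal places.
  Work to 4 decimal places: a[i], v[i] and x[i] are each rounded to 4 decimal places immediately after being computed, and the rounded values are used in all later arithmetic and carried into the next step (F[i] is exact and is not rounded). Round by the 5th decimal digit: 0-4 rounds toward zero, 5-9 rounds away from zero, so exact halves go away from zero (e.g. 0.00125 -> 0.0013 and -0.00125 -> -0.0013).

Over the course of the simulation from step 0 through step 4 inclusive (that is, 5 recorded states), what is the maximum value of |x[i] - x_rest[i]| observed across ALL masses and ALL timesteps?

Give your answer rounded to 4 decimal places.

Answer: 2.1447

Derivation:
Step 0: x=[4.0000 8.0000 11.0000 12.0000] v=[0.0000 0.0000 0.0000 0.0000]
Step 1: x=[4.0000 7.7500 10.5000 12.5000] v=[0.0000 -0.5000 -1.0000 1.0000]
Step 2: x=[3.9375 7.2500 9.8125 13.2500] v=[-0.1250 -1.0000 -1.3750 1.5000]
Step 3: x=[3.7188 6.5625 9.3438 13.8907] v=[-0.4375 -1.3750 -0.9375 1.2813]
Step 4: x=[3.2813 5.8594 9.3165 14.1447] v=[-0.8751 -1.4062 -0.0547 0.5079]
Max displacement = 2.1447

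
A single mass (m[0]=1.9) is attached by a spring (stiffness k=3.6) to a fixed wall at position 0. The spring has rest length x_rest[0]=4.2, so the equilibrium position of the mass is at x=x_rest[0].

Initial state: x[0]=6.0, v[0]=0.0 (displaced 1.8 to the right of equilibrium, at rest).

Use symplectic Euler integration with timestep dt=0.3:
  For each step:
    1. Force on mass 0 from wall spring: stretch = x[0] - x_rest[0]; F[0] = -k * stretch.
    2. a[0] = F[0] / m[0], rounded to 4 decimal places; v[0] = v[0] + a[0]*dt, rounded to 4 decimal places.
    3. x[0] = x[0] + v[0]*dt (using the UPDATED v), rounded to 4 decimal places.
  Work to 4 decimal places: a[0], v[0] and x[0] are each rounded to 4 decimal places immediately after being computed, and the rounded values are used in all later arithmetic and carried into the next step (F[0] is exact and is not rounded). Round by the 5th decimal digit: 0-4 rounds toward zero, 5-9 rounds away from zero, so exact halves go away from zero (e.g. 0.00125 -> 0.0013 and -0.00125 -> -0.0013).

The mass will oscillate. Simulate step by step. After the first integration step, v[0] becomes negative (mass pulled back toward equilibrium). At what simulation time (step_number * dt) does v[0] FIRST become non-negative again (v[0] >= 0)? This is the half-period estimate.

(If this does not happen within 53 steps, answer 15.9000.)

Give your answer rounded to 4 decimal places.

Step 0: x=[6.0000] v=[0.0000]
Step 1: x=[5.6930] v=[-1.0232]
Step 2: x=[5.1315] v=[-1.8718]
Step 3: x=[4.4111] v=[-2.4013]
Step 4: x=[3.6547] v=[-2.5213]
Step 5: x=[2.9913] v=[-2.2113]
Step 6: x=[2.5340] v=[-1.5242]
Step 7: x=[2.3608] v=[-0.5772]
Step 8: x=[2.5013] v=[0.4682]
First v>=0 after going negative at step 8, time=2.4000

Answer: 2.4000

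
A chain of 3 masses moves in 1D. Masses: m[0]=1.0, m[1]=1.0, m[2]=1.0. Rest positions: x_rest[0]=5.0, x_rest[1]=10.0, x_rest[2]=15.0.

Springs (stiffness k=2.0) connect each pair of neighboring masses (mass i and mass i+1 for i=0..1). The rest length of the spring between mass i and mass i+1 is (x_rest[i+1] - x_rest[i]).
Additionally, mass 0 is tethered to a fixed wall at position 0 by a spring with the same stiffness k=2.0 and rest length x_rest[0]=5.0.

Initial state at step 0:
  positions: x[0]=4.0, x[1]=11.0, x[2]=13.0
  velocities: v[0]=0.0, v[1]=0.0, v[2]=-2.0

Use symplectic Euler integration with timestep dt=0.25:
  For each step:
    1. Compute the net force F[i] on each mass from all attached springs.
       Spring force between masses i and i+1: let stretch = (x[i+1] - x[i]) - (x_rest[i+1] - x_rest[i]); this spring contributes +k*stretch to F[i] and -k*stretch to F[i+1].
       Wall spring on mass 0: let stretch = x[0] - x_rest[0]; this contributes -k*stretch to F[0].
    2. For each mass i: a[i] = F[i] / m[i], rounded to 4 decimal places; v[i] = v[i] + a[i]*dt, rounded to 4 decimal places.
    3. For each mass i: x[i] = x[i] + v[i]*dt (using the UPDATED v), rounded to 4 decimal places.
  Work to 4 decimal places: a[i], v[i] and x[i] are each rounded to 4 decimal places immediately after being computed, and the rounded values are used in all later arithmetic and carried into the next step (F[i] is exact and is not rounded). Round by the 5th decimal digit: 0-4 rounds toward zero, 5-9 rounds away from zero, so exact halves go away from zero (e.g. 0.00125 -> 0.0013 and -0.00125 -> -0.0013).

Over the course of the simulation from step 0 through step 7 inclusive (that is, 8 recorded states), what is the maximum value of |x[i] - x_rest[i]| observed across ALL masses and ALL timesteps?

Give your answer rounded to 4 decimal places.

Answer: 2.8946

Derivation:
Step 0: x=[4.0000 11.0000 13.0000] v=[0.0000 0.0000 -2.0000]
Step 1: x=[4.3750 10.3750 12.8750] v=[1.5000 -2.5000 -0.5000]
Step 2: x=[4.9531 9.3125 13.0625] v=[2.3125 -4.2500 0.7500]
Step 3: x=[5.4570 8.1738 13.4063] v=[2.0157 -4.5547 1.3750]
Step 4: x=[5.6184 7.3496 13.7210] v=[0.6456 -3.2969 1.2588]
Step 5: x=[5.2939 7.1054 13.8643] v=[-1.2980 -0.9768 0.5731]
Step 6: x=[4.5341 7.4796 13.7877] v=[-3.0392 1.4969 -0.3064]
Step 7: x=[3.5757 8.2742 13.5476] v=[-3.8335 3.1782 -0.9605]
Max displacement = 2.8946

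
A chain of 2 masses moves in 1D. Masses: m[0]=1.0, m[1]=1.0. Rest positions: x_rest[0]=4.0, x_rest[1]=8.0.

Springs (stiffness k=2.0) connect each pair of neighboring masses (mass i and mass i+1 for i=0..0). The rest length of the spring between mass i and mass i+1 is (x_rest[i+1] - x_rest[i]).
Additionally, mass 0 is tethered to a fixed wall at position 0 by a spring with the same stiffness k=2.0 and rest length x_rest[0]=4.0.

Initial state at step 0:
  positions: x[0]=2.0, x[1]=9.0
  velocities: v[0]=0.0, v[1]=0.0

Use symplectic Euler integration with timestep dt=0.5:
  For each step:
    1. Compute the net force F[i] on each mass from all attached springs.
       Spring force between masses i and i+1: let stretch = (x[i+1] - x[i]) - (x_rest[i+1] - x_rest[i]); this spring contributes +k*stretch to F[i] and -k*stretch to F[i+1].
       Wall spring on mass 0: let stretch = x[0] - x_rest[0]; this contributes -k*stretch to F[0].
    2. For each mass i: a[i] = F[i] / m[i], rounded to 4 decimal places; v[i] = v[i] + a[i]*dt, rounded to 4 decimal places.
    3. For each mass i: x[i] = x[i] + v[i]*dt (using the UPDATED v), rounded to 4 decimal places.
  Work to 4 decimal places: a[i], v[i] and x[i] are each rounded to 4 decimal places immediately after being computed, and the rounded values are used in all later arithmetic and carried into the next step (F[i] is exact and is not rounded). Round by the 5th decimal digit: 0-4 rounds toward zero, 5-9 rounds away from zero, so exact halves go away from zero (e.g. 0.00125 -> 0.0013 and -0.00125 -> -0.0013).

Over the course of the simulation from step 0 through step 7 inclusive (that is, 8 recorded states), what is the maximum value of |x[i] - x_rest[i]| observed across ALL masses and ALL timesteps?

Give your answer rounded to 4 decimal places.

Answer: 2.3203

Derivation:
Step 0: x=[2.0000 9.0000] v=[0.0000 0.0000]
Step 1: x=[4.5000 7.5000] v=[5.0000 -3.0000]
Step 2: x=[6.2500 6.5000] v=[3.5000 -2.0000]
Step 3: x=[5.0000 7.3750] v=[-2.5000 1.7500]
Step 4: x=[2.4375 9.0625] v=[-5.1250 3.3750]
Step 5: x=[1.9688 9.4375] v=[-0.9375 0.7500]
Step 6: x=[4.2500 8.0782] v=[4.5624 -2.7187]
Step 7: x=[6.3203 6.8048] v=[4.1406 -2.5469]
Max displacement = 2.3203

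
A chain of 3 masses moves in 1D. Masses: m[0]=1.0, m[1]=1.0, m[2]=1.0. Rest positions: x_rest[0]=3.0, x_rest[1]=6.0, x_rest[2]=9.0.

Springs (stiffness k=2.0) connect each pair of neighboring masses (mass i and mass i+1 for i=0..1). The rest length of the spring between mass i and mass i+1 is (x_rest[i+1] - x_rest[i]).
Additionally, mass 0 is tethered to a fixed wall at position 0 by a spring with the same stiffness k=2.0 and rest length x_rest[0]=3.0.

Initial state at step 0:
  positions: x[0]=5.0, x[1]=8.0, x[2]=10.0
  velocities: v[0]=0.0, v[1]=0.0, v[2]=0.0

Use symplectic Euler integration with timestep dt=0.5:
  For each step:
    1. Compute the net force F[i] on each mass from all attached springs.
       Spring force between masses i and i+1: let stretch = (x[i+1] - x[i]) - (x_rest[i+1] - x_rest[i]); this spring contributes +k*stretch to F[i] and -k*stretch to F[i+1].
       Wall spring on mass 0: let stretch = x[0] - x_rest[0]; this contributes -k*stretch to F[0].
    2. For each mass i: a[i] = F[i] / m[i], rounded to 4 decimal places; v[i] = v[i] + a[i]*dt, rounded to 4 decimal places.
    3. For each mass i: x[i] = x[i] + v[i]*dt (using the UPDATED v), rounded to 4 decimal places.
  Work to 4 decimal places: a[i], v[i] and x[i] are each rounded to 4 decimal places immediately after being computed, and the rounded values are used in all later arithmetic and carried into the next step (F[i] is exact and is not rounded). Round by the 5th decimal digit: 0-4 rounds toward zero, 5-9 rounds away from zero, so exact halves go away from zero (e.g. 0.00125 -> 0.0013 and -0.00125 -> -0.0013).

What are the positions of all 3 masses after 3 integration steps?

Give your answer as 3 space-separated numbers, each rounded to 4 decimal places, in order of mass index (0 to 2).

Answer: 2.1250 6.1250 10.8750

Derivation:
Step 0: x=[5.0000 8.0000 10.0000] v=[0.0000 0.0000 0.0000]
Step 1: x=[4.0000 7.5000 10.5000] v=[-2.0000 -1.0000 1.0000]
Step 2: x=[2.7500 6.7500 11.0000] v=[-2.5000 -1.5000 1.0000]
Step 3: x=[2.1250 6.1250 10.8750] v=[-1.2500 -1.2500 -0.2500]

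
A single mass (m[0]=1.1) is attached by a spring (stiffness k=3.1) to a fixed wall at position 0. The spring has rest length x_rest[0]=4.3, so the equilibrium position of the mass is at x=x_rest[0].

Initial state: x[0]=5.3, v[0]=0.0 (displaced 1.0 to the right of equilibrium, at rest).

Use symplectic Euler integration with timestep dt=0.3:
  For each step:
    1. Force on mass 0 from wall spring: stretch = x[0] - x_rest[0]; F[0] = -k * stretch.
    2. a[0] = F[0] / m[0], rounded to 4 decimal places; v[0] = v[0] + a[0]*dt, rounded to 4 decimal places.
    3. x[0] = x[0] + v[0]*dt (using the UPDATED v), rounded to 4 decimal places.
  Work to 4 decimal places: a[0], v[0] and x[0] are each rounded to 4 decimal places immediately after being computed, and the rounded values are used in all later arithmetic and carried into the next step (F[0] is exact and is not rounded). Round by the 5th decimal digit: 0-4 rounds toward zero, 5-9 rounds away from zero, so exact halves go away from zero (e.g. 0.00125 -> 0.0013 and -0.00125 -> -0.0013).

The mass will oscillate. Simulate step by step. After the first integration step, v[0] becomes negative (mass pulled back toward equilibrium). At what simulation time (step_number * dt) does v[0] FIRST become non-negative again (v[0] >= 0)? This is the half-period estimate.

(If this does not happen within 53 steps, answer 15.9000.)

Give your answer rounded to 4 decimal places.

Answer: 2.1000

Derivation:
Step 0: x=[5.3000] v=[0.0000]
Step 1: x=[5.0464] v=[-0.8455]
Step 2: x=[4.6034] v=[-1.4766]
Step 3: x=[4.0835] v=[-1.7331]
Step 4: x=[3.6185] v=[-1.5501]
Step 5: x=[3.3263] v=[-0.9739]
Step 6: x=[3.2811] v=[-0.1507]
Step 7: x=[3.4943] v=[0.7107]
First v>=0 after going negative at step 7, time=2.1000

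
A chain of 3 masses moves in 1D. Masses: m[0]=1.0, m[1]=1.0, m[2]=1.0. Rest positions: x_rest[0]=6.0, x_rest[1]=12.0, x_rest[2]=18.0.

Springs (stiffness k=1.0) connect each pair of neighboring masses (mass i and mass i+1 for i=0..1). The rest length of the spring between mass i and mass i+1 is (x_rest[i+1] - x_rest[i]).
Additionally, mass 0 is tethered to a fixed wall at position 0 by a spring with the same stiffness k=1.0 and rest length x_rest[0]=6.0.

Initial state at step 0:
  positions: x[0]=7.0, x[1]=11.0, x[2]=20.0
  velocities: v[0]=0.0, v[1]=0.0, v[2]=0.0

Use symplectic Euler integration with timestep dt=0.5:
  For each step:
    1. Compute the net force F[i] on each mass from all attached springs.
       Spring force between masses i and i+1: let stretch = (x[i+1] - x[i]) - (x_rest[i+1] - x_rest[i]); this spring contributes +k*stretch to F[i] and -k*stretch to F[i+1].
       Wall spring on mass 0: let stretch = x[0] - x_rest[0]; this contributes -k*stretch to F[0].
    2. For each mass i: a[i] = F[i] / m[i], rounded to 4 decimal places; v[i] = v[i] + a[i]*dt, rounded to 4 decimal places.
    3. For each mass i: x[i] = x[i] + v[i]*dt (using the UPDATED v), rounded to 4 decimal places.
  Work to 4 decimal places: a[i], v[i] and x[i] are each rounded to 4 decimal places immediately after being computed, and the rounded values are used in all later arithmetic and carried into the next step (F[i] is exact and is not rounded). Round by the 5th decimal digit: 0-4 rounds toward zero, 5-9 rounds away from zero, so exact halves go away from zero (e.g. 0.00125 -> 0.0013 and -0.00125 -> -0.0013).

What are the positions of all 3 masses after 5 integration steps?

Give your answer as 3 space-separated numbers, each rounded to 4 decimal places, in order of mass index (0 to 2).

Step 0: x=[7.0000 11.0000 20.0000] v=[0.0000 0.0000 0.0000]
Step 1: x=[6.2500 12.2500 19.2500] v=[-1.5000 2.5000 -1.5000]
Step 2: x=[5.4375 13.7500 18.2500] v=[-1.6250 3.0000 -2.0000]
Step 3: x=[5.3438 14.2969 17.6250] v=[-0.1875 1.0938 -1.2500]
Step 4: x=[6.1524 13.4376 17.6680] v=[1.6172 -1.7187 0.0860]
Step 5: x=[7.2442 11.8146 18.1534] v=[2.1836 -3.2461 0.9708]

Answer: 7.2442 11.8146 18.1534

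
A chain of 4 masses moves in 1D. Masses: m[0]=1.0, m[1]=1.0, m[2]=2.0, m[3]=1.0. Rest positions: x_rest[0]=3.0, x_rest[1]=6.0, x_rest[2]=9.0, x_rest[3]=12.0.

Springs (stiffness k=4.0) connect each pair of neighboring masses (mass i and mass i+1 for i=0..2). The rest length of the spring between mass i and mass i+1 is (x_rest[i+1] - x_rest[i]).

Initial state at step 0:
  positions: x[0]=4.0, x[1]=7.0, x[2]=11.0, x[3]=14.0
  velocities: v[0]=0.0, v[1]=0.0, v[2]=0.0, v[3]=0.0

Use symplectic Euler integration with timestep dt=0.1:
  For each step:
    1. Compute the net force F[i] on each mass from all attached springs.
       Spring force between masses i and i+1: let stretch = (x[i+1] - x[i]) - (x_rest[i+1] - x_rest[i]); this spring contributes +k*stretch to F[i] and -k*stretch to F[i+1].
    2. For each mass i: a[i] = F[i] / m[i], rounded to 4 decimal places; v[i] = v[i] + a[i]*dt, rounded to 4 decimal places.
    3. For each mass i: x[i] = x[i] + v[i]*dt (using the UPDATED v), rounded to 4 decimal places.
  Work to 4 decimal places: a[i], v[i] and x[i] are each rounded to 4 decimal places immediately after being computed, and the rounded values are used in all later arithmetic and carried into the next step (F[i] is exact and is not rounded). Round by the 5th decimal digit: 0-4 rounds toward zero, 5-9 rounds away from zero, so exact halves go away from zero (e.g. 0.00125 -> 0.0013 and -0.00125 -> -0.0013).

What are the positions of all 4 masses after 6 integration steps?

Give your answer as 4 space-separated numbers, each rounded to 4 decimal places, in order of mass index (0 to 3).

Step 0: x=[4.0000 7.0000 11.0000 14.0000] v=[0.0000 0.0000 0.0000 0.0000]
Step 1: x=[4.0000 7.0400 10.9800 14.0000] v=[0.0000 0.4000 -0.2000 0.0000]
Step 2: x=[4.0016 7.1160 10.9416 13.9992] v=[0.0160 0.7600 -0.3840 -0.0080]
Step 3: x=[4.0078 7.2205 10.8878 13.9961] v=[0.0618 1.0445 -0.5376 -0.0310]
Step 4: x=[4.0225 7.3431 10.8229 13.9887] v=[0.1469 1.2263 -0.6494 -0.0743]
Step 5: x=[4.0500 7.4721 10.7517 13.9746] v=[0.2751 1.2900 -0.7122 -0.1406]
Step 6: x=[4.0944 7.5954 10.6794 13.9516] v=[0.4439 1.2330 -0.7235 -0.2298]

Answer: 4.0944 7.5954 10.6794 13.9516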